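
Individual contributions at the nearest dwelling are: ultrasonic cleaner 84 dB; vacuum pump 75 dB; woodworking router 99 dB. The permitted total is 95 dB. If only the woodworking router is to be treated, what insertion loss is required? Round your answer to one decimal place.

4.4 dB

Fixed contribution from the other sources: Σ 10^(L/10) = 10^(84/10) + 10^(75/10) = 2.828e+08 (84.51 dB).
The limit corresponds to 10^(95/10) = 3.162e+09; subtracting the fixed part leaves 2.879e+09 for the woodworking router, i.e. 94.59 dB.
Required insertion loss = 99 − 94.59 = 4.41 dB.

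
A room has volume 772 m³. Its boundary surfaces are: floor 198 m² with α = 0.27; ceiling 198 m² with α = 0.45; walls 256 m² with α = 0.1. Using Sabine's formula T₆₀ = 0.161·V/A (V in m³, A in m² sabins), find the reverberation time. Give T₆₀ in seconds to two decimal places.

0.74 s

Total absorption A = 198·0.27 + 198·0.45 + 256·0.1 = 168.16 m² sabins.
T₆₀ = 0.161 × 772 / 168.16 = 0.739 s.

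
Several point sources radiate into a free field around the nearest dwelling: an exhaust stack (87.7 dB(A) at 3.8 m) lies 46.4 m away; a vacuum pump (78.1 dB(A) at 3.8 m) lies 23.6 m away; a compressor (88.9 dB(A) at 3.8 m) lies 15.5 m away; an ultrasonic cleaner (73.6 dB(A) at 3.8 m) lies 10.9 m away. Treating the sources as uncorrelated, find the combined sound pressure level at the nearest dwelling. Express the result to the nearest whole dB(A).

77 dB(A)

Apply inverse-square spreading to bring every level to the receiver, then sum 10^(L/10).
exhaust stack: 87.7 − 20·log₁₀(46.4/3.8) = 87.7 − 21.73 = 65.97 dB(A).
vacuum pump: 78.1 − 20·log₁₀(23.6/3.8) = 78.1 − 15.86 = 62.24 dB(A).
compressor: 88.9 − 20·log₁₀(15.5/3.8) = 88.9 − 12.21 = 76.69 dB(A).
ultrasonic cleaner: 73.6 − 20·log₁₀(10.9/3.8) = 73.6 − 9.15 = 64.45 dB(A).
Σ 10^(L/10) = 5.506e+07 → L_total = 10·log₁₀(5.506e+07) = 77.41 dB(A).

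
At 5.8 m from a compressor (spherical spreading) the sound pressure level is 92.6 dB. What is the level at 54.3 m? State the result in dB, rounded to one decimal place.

73.2 dB

Point-source attenuation: ΔL = 20·log₁₀(r₂/r₁) = 20·log₁₀(54.3/5.8) = 19.427 dB.
L₂ = 92.6 − 20·log₁₀(54.3/5.8) = 92.6 − 19.427 = 73.17 dB.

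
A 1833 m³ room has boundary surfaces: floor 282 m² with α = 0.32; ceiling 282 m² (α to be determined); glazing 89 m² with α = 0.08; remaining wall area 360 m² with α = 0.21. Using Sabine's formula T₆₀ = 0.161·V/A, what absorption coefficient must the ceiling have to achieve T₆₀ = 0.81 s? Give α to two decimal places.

From T₆₀ = 0.161·V/A, the target T₆₀ = 0.81 s needs A = 0.161·1833/0.81 = 364.34 m².
Absorption from the other surfaces = 282·0.32 + 89·0.08 + 360·0.21 = 172.96 m², so the ceiling must supply 191.38 m² over 282 m².
α = 191.38/282 = 0.679.

0.68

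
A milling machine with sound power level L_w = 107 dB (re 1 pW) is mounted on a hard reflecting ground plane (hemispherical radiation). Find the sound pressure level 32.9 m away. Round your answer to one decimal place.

The power spreads over a hemisphere of area 2π·r², so L_p = L_w − 10·log₁₀(2π·r²).
2π·r² = 6801 m², 10·log₁₀ of that is 38.326 dB.
L_p = 107 − 38.326 = 68.67 dB.

68.7 dB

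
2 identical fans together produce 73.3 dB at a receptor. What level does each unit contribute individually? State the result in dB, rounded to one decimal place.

70.3 dB

For N identical incoherent sources L_total = L₁ + 10·log₁₀ N, so L₁ = 73.3 − 10·log₁₀(2) = 73.3 − 3.010.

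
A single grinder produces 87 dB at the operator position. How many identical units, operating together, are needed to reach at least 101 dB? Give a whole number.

26

N identical sources give L₁ + 10·log₁₀ N, so require 10·log₁₀ N ≥ 101 − 87 = 14.0 dB.
N ≥ 10^(14.0/10) = 25.119, so N = 26.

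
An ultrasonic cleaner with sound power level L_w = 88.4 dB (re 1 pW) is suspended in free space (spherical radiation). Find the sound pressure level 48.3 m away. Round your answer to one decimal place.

The power spreads over a sphere of area 4π·r², so L_p = L_w − 10·log₁₀(4π·r²).
4π·r² = 2.932e+04 m², 10·log₁₀ of that is 44.671 dB.
L_p = 88.4 − 44.671 = 43.73 dB.

43.7 dB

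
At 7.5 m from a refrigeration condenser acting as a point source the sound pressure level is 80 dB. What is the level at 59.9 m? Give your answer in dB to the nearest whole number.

Spherical spreading from a point source gives a 20·log₁₀(r₂/r₁) drop.
L₂ = 80 − 20·log₁₀(59.9/7.5) = 80 − 18.047 = 61.95 dB.

62 dB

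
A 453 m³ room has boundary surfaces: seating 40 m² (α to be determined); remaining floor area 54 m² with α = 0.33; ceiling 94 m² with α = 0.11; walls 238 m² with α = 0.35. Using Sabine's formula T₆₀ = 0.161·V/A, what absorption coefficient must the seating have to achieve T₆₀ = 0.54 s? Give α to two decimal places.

Required total absorption A = 0.161·453/0.54 = 135.06 m².
Absorption from the other surfaces = 54·0.33 + 94·0.11 + 238·0.35 = 111.46 m², so the seating must supply 23.60 m² over 40 m².
α = 23.60/40 = 0.590.

0.59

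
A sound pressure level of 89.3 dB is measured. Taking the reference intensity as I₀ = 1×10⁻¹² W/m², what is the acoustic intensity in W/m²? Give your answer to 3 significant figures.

I = I₀·10^(L/10) = 10⁻¹² × 10^(89.3/10) = 10^(-3.070).

0.000851 W/m²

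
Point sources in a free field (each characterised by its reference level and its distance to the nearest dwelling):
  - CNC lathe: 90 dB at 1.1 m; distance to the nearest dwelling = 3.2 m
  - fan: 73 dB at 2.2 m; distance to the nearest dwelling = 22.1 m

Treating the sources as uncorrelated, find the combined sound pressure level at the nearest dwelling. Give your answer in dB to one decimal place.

80.7 dB

Apply inverse-square spreading to bring every level to the receiver, then sum 10^(L/10).
CNC lathe: 90 − 20·log₁₀(3.2/1.1) = 90 − 9.28 = 80.72 dB.
fan: 73 − 20·log₁₀(22.1/2.2) = 73 − 20.04 = 52.96 dB.
Σ 10^(L/10) = 1.184e+08 → L_total = 10·log₁₀(1.184e+08) = 80.73 dB.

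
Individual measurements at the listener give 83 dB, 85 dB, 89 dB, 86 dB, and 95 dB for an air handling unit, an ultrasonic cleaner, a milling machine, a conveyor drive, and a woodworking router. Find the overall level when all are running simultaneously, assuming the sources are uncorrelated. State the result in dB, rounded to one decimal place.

96.9 dB

Incoherent sources combine by intensity addition: L_total = 10·log₁₀(Σ 10^(L_i/10)).
Σ 10^(L/10) = 10^(83/10) + 10^(85/10) + 10^(89/10) + 10^(86/10) + 10^(95/10) = 4.870e+09.
L_total = 10·log₁₀(4.870e+09) = 96.88 dB.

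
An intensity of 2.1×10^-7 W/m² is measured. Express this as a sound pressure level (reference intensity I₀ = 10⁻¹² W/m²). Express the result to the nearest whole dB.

I/I₀ = 2.1×10^-7/10⁻¹² = 2.1×10^5, and L = 10·log₁₀(I/I₀).
L = 10·(0.3222 + 5) = 53.22 dB.

53 dB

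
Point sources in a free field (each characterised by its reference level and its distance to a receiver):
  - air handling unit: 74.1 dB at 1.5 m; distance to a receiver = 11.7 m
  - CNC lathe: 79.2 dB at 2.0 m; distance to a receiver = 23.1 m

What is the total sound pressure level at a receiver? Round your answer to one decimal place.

60.2 dB

First find each source's level at the receiver (point-source: −20·log₁₀(r/r_ref)), then combine on an intensity basis.
air handling unit: 74.1 − 20·log₁₀(11.7/1.5) = 74.1 − 17.84 = 56.26 dB.
CNC lathe: 79.2 − 20·log₁₀(23.1/2.0) = 79.2 − 21.25 = 57.95 dB.
Σ 10^(L/10) = 1.046e+06 → L_total = 10·log₁₀(1.046e+06) = 60.20 dB.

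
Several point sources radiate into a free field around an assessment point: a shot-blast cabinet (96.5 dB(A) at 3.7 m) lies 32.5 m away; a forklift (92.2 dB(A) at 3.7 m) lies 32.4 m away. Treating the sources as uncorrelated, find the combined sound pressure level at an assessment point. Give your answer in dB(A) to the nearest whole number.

79 dB(A)

Propagate each source to the receiver with L = L_ref − 20·log₁₀(r/r_ref), then add intensities.
shot-blast cabinet: 96.5 − 20·log₁₀(32.5/3.7) = 96.5 − 18.87 = 77.63 dB(A).
forklift: 92.2 − 20·log₁₀(32.4/3.7) = 92.2 − 18.85 = 73.35 dB(A).
Σ 10^(L/10) = 7.954e+07 → L_total = 10·log₁₀(7.954e+07) = 79.01 dB(A).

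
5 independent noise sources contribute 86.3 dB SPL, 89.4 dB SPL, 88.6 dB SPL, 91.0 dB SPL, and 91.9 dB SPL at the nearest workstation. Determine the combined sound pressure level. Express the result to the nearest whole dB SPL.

97 dB SPL

For uncorrelated sources the intensities add, so convert each level to linear form, sum, and take 10·log₁₀ of the total.
Σ 10^(L/10) = 10^(86.3/10) + 10^(89.4/10) + 10^(88.6/10) + 10^(91.0/10) + 10^(91.9/10) = 4.830e+09.
L_total = 10·log₁₀(4.830e+09) = 96.84 dB SPL.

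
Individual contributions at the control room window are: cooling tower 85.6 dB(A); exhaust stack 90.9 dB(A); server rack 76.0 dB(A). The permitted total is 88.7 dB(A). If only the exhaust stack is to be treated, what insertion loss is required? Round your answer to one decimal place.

Everything except the exhaust stack sums to 10^(85.6/10) + 10^(76.0/10) = 4.029e+08 in linear terms, 86.05 dB(A).
The limit corresponds to 10^(88.7/10) = 7.413e+08; subtracting the fixed part leaves 3.384e+08 for the exhaust stack, i.e. 85.29 dB(A).
Required insertion loss = 90.9 − 85.29 = 5.61 dB.

5.6 dB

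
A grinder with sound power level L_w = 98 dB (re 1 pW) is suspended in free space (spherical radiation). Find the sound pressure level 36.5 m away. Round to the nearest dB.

L_p = L_w − 10·log₁₀(4π·r²) with r = 36.5 m.
4π·r² = 1.674e+04 m², 10·log₁₀ of that is 42.238 dB.
L_p = 98 − 42.238 = 55.76 dB.

56 dB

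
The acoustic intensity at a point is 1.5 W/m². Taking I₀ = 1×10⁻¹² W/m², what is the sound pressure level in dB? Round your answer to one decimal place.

I/I₀ = 1.5/10⁻¹² = 1.5×10^12, and L = 10·log₁₀(I/I₀).
L = 10·(0.1761 + 12) = 121.76 dB.

121.8 dB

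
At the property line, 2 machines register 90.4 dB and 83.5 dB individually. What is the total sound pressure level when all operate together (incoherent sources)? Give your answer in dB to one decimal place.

For uncorrelated sources the intensities add, so convert each level to linear form, sum, and take 10·log₁₀ of the total.
Σ 10^(L/10) = 10^(90.4/10) + 10^(83.5/10) = 1.320e+09.
L_total = 10·log₁₀(1.320e+09) = 91.21 dB.

91.2 dB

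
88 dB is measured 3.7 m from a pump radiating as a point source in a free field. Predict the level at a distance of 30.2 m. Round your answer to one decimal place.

For a point source, L₂ = L₁ − 20·log₁₀(r₂/r₁).
L₂ = 88 − 20·log₁₀(30.2/3.7) = 88 − 18.236 = 69.76 dB.

69.8 dB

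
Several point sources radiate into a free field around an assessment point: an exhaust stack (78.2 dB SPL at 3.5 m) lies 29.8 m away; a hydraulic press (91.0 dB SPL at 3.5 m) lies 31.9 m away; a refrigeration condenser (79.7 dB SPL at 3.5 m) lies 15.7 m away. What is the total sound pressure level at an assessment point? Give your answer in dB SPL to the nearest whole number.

Propagate each source to the receiver with L = L_ref − 20·log₁₀(r/r_ref), then add intensities.
exhaust stack: 78.2 − 20·log₁₀(29.8/3.5) = 78.2 − 18.60 = 59.60 dB SPL.
hydraulic press: 91.0 − 20·log₁₀(31.9/3.5) = 91.0 − 19.19 = 71.81 dB SPL.
refrigeration condenser: 79.7 − 20·log₁₀(15.7/3.5) = 79.7 − 13.04 = 66.66 dB SPL.
Σ 10^(L/10) = 2.070e+07 → L_total = 10·log₁₀(2.070e+07) = 73.16 dB SPL.

73 dB SPL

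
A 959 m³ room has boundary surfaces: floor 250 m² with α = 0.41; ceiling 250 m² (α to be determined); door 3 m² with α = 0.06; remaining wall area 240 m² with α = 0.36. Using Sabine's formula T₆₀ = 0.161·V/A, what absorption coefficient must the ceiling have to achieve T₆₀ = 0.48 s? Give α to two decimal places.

0.53

From T₆₀ = 0.161·V/A, the target T₆₀ = 0.48 s needs A = 0.161·959/0.48 = 321.66 m².
Absorption from the other surfaces = 250·0.41 + 3·0.06 + 240·0.36 = 189.08 m², so the ceiling must supply 132.58 m² over 250 m².
α = 132.58/250 = 0.530.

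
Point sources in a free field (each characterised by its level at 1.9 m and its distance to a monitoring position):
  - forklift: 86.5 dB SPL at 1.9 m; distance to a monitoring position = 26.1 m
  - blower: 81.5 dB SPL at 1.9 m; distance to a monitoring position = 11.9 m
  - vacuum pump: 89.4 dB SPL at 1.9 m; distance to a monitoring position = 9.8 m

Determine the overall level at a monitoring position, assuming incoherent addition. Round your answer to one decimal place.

75.9 dB SPL

Propagate each source to the receiver with L = L_ref − 20·log₁₀(r/r_ref), then add intensities.
forklift: 86.5 − 20·log₁₀(26.1/1.9) = 86.5 − 22.76 = 63.74 dB SPL.
blower: 81.5 − 20·log₁₀(11.9/1.9) = 81.5 − 15.94 = 65.56 dB SPL.
vacuum pump: 89.4 − 20·log₁₀(9.8/1.9) = 89.4 − 14.25 = 75.15 dB SPL.
Σ 10^(L/10) = 3.871e+07 → L_total = 10·log₁₀(3.871e+07) = 75.88 dB SPL.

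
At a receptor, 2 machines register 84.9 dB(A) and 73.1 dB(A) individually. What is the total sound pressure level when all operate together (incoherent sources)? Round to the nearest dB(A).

Incoherent sources combine by intensity addition: L_total = 10·log₁₀(Σ 10^(L_i/10)).
Σ 10^(L/10) = 10^(84.9/10) + 10^(73.1/10) = 3.294e+08.
L_total = 10·log₁₀(3.294e+08) = 85.18 dB(A).

85 dB(A)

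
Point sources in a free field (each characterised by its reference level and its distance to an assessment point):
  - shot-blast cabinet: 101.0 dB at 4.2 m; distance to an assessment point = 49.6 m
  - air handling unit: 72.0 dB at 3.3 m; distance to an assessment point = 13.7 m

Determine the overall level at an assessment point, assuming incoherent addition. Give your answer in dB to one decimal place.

79.6 dB

Apply inverse-square spreading to bring every level to the receiver, then sum 10^(L/10).
shot-blast cabinet: 101.0 − 20·log₁₀(49.6/4.2) = 101.0 − 21.44 = 79.56 dB.
air handling unit: 72.0 − 20·log₁₀(13.7/3.3) = 72.0 − 12.36 = 59.64 dB.
Σ 10^(L/10) = 9.119e+07 → L_total = 10·log₁₀(9.119e+07) = 79.60 dB.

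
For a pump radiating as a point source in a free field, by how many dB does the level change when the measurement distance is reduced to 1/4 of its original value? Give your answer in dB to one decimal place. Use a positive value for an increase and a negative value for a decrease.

With spherical spreading the level changes by −20·log₁₀(r₂/r₁).
ΔL = −20·log₁₀(0.25) = +12.04 dB.

+12.0 dB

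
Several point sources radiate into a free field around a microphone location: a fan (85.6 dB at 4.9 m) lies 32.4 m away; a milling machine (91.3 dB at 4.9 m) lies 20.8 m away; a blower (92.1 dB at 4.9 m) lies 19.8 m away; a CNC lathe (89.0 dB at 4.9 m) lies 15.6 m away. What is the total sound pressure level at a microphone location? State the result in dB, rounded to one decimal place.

84.2 dB

First find each source's level at the receiver (point-source: −20·log₁₀(r/r_ref)), then combine on an intensity basis.
fan: 85.6 − 20·log₁₀(32.4/4.9) = 85.6 − 16.41 = 69.19 dB.
milling machine: 91.3 − 20·log₁₀(20.8/4.9) = 91.3 − 12.56 = 78.74 dB.
blower: 92.1 − 20·log₁₀(19.8/4.9) = 92.1 − 12.13 = 79.97 dB.
CNC lathe: 89.0 − 20·log₁₀(15.6/4.9) = 89.0 − 10.06 = 78.94 dB.
Σ 10^(L/10) = 2.609e+08 → L_total = 10·log₁₀(2.609e+08) = 84.16 dB.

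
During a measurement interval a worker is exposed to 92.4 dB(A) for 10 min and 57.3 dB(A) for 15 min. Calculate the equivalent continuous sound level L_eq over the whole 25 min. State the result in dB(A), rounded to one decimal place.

88.4 dB(A)

The energy average is taken in the linear domain: L_eq = 10·log₁₀[(Σ tᵢ·10^(Lᵢ/10))/T], T = 25 min.
Σ tᵢ·10^(Lᵢ/10) = 10·10^(92.4/10) + 15·10^(57.3/10) = 1.739e+10.
L_eq = 10·log₁₀(1.739e+10/25) = 88.42 dB(A).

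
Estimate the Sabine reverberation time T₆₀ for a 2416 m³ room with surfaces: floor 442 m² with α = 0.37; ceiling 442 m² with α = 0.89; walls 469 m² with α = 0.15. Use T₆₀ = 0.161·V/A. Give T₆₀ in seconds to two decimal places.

0.62 s

A = Σ Sᵢαᵢ = 442·0.37 + 442·0.89 + 469·0.15 = 627.27 m².
T₆₀ = 0.161 × 2416 / 627.27 = 0.620 s.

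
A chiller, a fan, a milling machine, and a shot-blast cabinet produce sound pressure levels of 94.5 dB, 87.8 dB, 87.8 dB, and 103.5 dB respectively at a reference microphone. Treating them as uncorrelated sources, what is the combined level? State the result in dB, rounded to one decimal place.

104.2 dB

For uncorrelated sources the intensities add, so convert each level to linear form, sum, and take 10·log₁₀ of the total.
Σ 10^(L/10) = 10^(94.5/10) + 10^(87.8/10) + 10^(87.8/10) + 10^(103.5/10) = 2.641e+10.
L_total = 10·log₁₀(2.641e+10) = 104.22 dB.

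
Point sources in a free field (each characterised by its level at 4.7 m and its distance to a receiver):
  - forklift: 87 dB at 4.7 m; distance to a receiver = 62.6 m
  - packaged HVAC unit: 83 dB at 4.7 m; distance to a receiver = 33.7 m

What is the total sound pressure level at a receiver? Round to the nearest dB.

Apply inverse-square spreading to bring every level to the receiver, then sum 10^(L/10).
forklift: 87 − 20·log₁₀(62.6/4.7) = 87 − 22.49 = 64.51 dB.
packaged HVAC unit: 83 − 20·log₁₀(33.7/4.7) = 83 − 17.11 = 65.89 dB.
Σ 10^(L/10) = 6.706e+06 → L_total = 10·log₁₀(6.706e+06) = 68.26 dB.

68 dB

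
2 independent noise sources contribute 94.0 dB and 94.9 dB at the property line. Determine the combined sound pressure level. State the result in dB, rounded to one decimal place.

For uncorrelated sources the intensities add, so convert each level to linear form, sum, and take 10·log₁₀ of the total.
Σ 10^(L/10) = 10^(94.0/10) + 10^(94.9/10) = 5.602e+09.
L_total = 10·log₁₀(5.602e+09) = 97.48 dB.

97.5 dB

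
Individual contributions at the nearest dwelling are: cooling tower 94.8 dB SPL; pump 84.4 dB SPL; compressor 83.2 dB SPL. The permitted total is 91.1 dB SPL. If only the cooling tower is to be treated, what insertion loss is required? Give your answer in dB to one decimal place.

5.7 dB

Fixed contribution from the other sources: Σ 10^(L/10) = 10^(84.4/10) + 10^(83.2/10) = 4.844e+08 (86.85 dB SPL).
The limit corresponds to 10^(91.1/10) = 1.288e+09; subtracting the fixed part leaves 8.039e+08 for the cooling tower, i.e. 89.05 dB SPL.
Required insertion loss = 94.8 − 89.05 = 5.75 dB.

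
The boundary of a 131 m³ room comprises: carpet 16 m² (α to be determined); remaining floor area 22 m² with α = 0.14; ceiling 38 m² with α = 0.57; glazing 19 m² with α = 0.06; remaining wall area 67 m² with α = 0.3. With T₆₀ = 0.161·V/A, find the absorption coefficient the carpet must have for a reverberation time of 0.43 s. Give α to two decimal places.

0.19

A = 0.161·V/T₆₀ = 0.161·131/0.43 = 49.05 m² sabins.
Absorption from the other surfaces = 22·0.14 + 38·0.57 + 19·0.06 + 67·0.3 = 45.98 m², so the carpet must supply 3.07 m² over 16 m².
α = 3.07/16 = 0.192.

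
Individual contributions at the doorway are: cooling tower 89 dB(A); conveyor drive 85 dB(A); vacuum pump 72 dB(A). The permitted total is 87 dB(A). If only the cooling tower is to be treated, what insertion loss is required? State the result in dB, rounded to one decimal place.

6.7 dB

The untreated sources together contribute 10^(85/10) + 10^(72/10) = 3.321e+08, i.e. 85.21 dB(A).
The limit corresponds to 10^(87/10) = 5.012e+08; subtracting the fixed part leaves 1.691e+08 for the cooling tower, i.e. 82.28 dB(A).
So the cooling tower must be reduced from 89 to 82.28 dB(A): IL = 6.72 dB.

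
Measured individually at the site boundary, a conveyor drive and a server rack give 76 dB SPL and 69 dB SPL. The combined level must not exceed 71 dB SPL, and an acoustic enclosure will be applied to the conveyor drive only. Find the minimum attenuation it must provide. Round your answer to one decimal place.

9.3 dB

The untreated sources together contribute 10^(69/10) = 7.943e+06, i.e. 69.00 dB SPL.
To meet 71 dB SPL overall, the treated conveyor drive may contribute at most 10^(71/10) − 7.943e+06 = 4.646e+06, i.e. 66.67 dB SPL.
So the conveyor drive must be reduced from 76 to 66.67 dB SPL: IL = 9.33 dB.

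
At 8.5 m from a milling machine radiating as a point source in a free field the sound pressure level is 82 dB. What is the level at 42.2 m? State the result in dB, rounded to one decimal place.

68.1 dB

Spherical spreading from a point source gives a 20·log₁₀(r₂/r₁) drop.
L₂ = 82 − 20·log₁₀(42.2/8.5) = 82 − 13.918 = 68.08 dB.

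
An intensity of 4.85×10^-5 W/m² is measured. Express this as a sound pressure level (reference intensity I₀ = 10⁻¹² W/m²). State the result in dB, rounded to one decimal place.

Dividing by I₀ shifts the exponent by 12: I/I₀ = 4.85×10^7.
L = 10·(0.6857 + 7) = 76.86 dB.

76.9 dB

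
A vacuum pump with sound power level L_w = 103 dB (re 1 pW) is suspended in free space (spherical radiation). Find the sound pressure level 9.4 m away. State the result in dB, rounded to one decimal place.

72.5 dB

The power spreads over a sphere of area 4π·r², so L_p = L_w − 10·log₁₀(4π·r²).
4π·r² = 1110 m², 10·log₁₀ of that is 30.455 dB.
L_p = 103 − 30.455 = 72.55 dB.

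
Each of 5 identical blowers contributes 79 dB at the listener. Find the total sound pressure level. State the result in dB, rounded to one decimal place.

86.0 dB

L_total = L₁ + 10·log₁₀ N for N identical incoherent sources.
L_total = 79 + 10·log₁₀(5) = 79 + 6.990 = 85.99 dB.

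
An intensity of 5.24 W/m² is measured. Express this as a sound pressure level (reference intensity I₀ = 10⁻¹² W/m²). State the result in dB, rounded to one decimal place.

127.2 dB

L = 10·log₁₀(I/I₀) = 10·log₁₀(5.24/10⁻¹²) = 10·log₁₀(5.24×10^12).
L = 10·(0.7193 + 12) = 127.19 dB.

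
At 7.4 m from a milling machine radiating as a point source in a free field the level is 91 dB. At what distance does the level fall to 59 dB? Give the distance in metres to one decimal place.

294.6 m

Point-source spreading drops the level by 20·log₁₀(r₂/r₁); inverting, r₂/r₁ = 10^(ΔL/20).
r₂ = 7.4·10^((91−59)/20) = 7.4·10^(32.0/20) = 294.60 m.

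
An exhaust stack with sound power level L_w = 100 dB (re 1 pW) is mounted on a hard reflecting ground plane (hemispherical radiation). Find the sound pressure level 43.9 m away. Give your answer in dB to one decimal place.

The power spreads over a hemisphere of area 2π·r², so L_p = L_w − 10·log₁₀(2π·r²).
2π·r² = 1.211e+04 m², 10·log₁₀ of that is 40.831 dB.
L_p = 100 − 40.831 = 59.17 dB.

59.2 dB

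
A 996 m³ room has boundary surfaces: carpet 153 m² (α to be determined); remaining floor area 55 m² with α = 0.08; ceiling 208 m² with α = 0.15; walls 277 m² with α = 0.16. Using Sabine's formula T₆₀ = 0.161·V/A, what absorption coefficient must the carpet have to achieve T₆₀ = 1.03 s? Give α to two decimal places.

From T₆₀ = 0.161·V/A, the target T₆₀ = 1.03 s needs A = 0.161·996/1.03 = 155.69 m².
Absorption from the other surfaces = 55·0.08 + 208·0.15 + 277·0.16 = 79.92 m², so the carpet must supply 75.77 m² over 153 m².
α = 75.77/153 = 0.495.

0.50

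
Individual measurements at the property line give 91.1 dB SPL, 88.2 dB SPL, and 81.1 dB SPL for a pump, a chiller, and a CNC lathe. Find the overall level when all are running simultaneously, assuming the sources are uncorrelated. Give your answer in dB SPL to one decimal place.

Incoherent sources combine by intensity addition: L_total = 10·log₁₀(Σ 10^(L_i/10)).
Σ 10^(L/10) = 10^(91.1/10) + 10^(88.2/10) + 10^(81.1/10) = 2.078e+09.
L_total = 10·log₁₀(2.078e+09) = 93.18 dB SPL.

93.2 dB SPL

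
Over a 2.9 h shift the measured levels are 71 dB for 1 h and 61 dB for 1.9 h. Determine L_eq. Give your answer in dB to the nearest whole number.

Weight each interval's intensity by its duration and average over T = 2.9 h:
Σ tᵢ·10^(Lᵢ/10) = 1·10^(71/10) + 1.9·10^(61/10) = 1.498e+07.
L_eq = 10·log₁₀(1.498e+07/2.9) = 67.13 dB.

67 dB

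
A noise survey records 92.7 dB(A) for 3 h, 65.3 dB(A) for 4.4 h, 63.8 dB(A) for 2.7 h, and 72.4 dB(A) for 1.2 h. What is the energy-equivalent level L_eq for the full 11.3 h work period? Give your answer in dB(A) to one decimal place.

L_eq = 10·log₁₀[(1/T)·Σ tᵢ·10^(Lᵢ/10)] with T = 11.3 h.
Σ tᵢ·10^(Lᵢ/10) = 3·10^(92.7/10) + 4.4·10^(65.3/10) + 2.7·10^(63.8/10) + 1.2·10^(72.4/10) = 5.629e+09.
L_eq = 10·log₁₀(5.629e+09/11.3) = 86.97 dB(A).

87.0 dB(A)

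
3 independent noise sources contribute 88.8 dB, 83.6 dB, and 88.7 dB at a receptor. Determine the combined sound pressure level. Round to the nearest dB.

Incoherent sources combine by intensity addition: L_total = 10·log₁₀(Σ 10^(L_i/10)).
Σ 10^(L/10) = 10^(88.8/10) + 10^(83.6/10) + 10^(88.7/10) = 1.729e+09.
L_total = 10·log₁₀(1.729e+09) = 92.38 dB.

92 dB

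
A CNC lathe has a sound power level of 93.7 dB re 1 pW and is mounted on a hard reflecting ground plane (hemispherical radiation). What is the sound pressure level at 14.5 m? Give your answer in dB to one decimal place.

62.5 dB

L_p = L_w − 10·log₁₀(2π·r²) with r = 14.5 m.
2π·r² = 1321 m², 10·log₁₀ of that is 31.209 dB.
L_p = 93.7 − 31.209 = 62.49 dB.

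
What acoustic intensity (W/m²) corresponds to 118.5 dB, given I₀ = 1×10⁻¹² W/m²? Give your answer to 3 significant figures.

0.708 W/m²

I = I₀·10^(L/10) = 10⁻¹² × 10^(118.5/10) = 10^(-0.150).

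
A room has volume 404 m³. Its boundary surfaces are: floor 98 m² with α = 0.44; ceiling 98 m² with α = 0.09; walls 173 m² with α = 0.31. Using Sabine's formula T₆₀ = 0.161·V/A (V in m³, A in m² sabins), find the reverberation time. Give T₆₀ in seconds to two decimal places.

A = Σ Sᵢαᵢ = 98·0.44 + 98·0.09 + 173·0.31 = 105.57 m².
T₆₀ = 0.161·V/A = 0.161·404/105.57 = 0.616 s.

0.62 s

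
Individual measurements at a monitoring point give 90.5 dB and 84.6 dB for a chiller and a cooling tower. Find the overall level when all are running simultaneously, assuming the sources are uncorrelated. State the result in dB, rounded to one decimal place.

For uncorrelated sources the intensities add, so convert each level to linear form, sum, and take 10·log₁₀ of the total.
Σ 10^(L/10) = 10^(90.5/10) + 10^(84.6/10) = 1.410e+09.
L_total = 10·log₁₀(1.410e+09) = 91.49 dB.

91.5 dB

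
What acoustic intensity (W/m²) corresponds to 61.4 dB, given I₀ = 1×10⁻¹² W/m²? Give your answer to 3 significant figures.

L = 10·log₁₀(I/I₀) ⇒ I = I₀·10^(L/10) = 10⁻¹² × 10^6.14.

1.38e-06 W/m²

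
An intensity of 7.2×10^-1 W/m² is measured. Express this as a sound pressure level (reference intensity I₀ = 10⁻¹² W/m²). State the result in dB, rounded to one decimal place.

118.6 dB

Dividing by I₀ shifts the exponent by 12: I/I₀ = 7.2×10^11.
L = 10·(0.8573 + 11) = 118.57 dB.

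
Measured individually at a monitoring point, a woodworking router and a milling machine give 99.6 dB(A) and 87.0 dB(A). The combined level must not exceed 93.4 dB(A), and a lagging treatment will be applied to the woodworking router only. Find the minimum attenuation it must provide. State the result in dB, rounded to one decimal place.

7.3 dB

Fixed contribution from the other source: Σ 10^(L/10) = 10^(87.0/10) = 5.012e+08 (87.00 dB(A)).
The limit corresponds to 10^(93.4/10) = 2.188e+09; subtracting the fixed part leaves 1.687e+09 for the woodworking router, i.e. 92.27 dB(A).
So the woodworking router must be reduced from 99.6 to 92.27 dB(A): IL = 7.33 dB.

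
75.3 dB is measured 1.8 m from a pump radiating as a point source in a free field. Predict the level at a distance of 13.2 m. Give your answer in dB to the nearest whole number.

Spherical spreading from a point source gives a 20·log₁₀(r₂/r₁) drop.
L₂ = 75.3 − 20·log₁₀(13.2/1.8) = 75.3 − 17.306 = 57.99 dB.

58 dB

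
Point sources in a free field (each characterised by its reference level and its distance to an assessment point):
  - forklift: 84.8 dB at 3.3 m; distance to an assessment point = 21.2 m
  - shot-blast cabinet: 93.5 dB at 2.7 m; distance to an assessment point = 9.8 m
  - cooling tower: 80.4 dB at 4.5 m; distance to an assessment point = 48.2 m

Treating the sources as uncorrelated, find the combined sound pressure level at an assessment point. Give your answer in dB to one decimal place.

Propagate each source to the receiver with L = L_ref − 20·log₁₀(r/r_ref), then add intensities.
forklift: 84.8 − 20·log₁₀(21.2/3.3) = 84.8 − 16.16 = 68.64 dB.
shot-blast cabinet: 93.5 − 20·log₁₀(9.8/2.7) = 93.5 − 11.20 = 82.30 dB.
cooling tower: 80.4 − 20·log₁₀(48.2/4.5) = 80.4 − 20.60 = 59.80 dB.
Σ 10^(L/10) = 1.782e+08 → L_total = 10·log₁₀(1.782e+08) = 82.51 dB.

82.5 dB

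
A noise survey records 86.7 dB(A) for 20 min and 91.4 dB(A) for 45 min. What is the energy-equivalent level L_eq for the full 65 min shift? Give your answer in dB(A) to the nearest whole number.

90 dB(A)

Weight each interval's intensity by its duration and average over T = 65 min:
Σ tᵢ·10^(Lᵢ/10) = 20·10^(86.7/10) + 45·10^(91.4/10) = 7.147e+10.
L_eq = 10·log₁₀(7.147e+10/65) = 90.41 dB(A).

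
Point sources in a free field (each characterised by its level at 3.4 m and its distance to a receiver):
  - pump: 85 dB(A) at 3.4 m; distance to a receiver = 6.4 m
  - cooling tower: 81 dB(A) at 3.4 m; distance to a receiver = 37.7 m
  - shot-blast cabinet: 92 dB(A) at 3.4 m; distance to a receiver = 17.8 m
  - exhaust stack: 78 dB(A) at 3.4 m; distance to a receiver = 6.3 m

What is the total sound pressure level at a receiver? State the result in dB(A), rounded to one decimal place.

82.2 dB(A)

Propagate each source to the receiver with L = L_ref − 20·log₁₀(r/r_ref), then add intensities.
pump: 85 − 20·log₁₀(6.4/3.4) = 85 − 5.49 = 79.51 dB(A).
cooling tower: 81 − 20·log₁₀(37.7/3.4) = 81 − 20.90 = 60.10 dB(A).
shot-blast cabinet: 92 − 20·log₁₀(17.8/3.4) = 92 − 14.38 = 77.62 dB(A).
exhaust stack: 78 − 20·log₁₀(6.3/3.4) = 78 − 5.36 = 72.64 dB(A).
Σ 10^(L/10) = 1.665e+08 → L_total = 10·log₁₀(1.665e+08) = 82.21 dB(A).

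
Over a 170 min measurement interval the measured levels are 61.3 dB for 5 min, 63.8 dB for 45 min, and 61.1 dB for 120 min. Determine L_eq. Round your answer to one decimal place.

62.0 dB

The energy average is taken in the linear domain: L_eq = 10·log₁₀[(Σ tᵢ·10^(Lᵢ/10))/T], T = 170 min.
Σ tᵢ·10^(Lᵢ/10) = 5·10^(61.3/10) + 45·10^(63.8/10) + 120·10^(61.1/10) = 2.693e+08.
L_eq = 10·log₁₀(2.693e+08/170) = 62.00 dB.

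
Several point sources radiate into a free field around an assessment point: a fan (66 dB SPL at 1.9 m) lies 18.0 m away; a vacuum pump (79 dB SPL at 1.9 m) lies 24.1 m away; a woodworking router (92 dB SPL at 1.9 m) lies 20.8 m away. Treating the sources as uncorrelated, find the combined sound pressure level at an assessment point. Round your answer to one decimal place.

First find each source's level at the receiver (point-source: −20·log₁₀(r/r_ref)), then combine on an intensity basis.
fan: 66 − 20·log₁₀(18.0/1.9) = 66 − 19.53 = 46.47 dB SPL.
vacuum pump: 79 − 20·log₁₀(24.1/1.9) = 79 − 22.07 = 56.93 dB SPL.
woodworking router: 92 − 20·log₁₀(20.8/1.9) = 92 − 20.79 = 71.21 dB SPL.
Σ 10^(L/10) = 1.376e+07 → L_total = 10·log₁₀(1.376e+07) = 71.39 dB SPL.

71.4 dB SPL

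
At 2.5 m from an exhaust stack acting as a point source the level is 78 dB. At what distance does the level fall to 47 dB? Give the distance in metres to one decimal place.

88.7 m

Point-source spreading drops the level by 20·log₁₀(r₂/r₁); inverting, r₂/r₁ = 10^(ΔL/20).
r₂ = 2.5·10^((78−47)/20) = 2.5·10^(31.0/20) = 88.70 m.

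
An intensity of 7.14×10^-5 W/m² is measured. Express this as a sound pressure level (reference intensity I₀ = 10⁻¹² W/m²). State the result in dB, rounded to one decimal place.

Dividing by I₀ shifts the exponent by 12: I/I₀ = 7.14×10^7.
L = 10·(0.8537 + 7) = 78.54 dB.

78.5 dB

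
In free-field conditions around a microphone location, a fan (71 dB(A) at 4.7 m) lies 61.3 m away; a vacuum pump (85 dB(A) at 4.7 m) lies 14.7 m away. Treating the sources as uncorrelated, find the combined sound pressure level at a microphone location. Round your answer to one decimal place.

75.1 dB(A)

Propagate each source to the receiver with L = L_ref − 20·log₁₀(r/r_ref), then add intensities.
fan: 71 − 20·log₁₀(61.3/4.7) = 71 − 22.31 = 48.69 dB(A).
vacuum pump: 85 − 20·log₁₀(14.7/4.7) = 85 − 9.90 = 75.10 dB(A).
Σ 10^(L/10) = 3.240e+07 → L_total = 10·log₁₀(3.240e+07) = 75.11 dB(A).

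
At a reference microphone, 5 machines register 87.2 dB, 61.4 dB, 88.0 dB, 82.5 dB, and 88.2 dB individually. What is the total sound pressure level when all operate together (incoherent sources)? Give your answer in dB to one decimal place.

93.0 dB

Incoherent sources combine by intensity addition: L_total = 10·log₁₀(Σ 10^(L_i/10)).
Σ 10^(L/10) = 10^(87.2/10) + 10^(61.4/10) + 10^(88.0/10) + 10^(82.5/10) + 10^(88.2/10) = 1.996e+09.
L_total = 10·log₁₀(1.996e+09) = 93.00 dB.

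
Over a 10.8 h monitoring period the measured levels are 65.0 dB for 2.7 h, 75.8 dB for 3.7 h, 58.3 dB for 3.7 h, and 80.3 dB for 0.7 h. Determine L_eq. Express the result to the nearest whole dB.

L_eq = 10·log₁₀[(1/T)·Σ tᵢ·10^(Lᵢ/10)] with T = 10.8 h.
Σ tᵢ·10^(Lᵢ/10) = 2.7·10^(65.0/10) + 3.7·10^(75.8/10) + 3.7·10^(58.3/10) + 0.7·10^(80.3/10) = 2.267e+08.
L_eq = 10·log₁₀(2.267e+08/10.8) = 73.22 dB.

73 dB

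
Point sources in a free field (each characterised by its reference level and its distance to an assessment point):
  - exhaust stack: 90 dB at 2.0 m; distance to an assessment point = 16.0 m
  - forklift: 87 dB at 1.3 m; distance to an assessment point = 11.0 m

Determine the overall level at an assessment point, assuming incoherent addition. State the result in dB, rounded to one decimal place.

Apply inverse-square spreading to bring every level to the receiver, then sum 10^(L/10).
exhaust stack: 90 − 20·log₁₀(16.0/2.0) = 90 − 18.06 = 71.94 dB.
forklift: 87 − 20·log₁₀(11.0/1.3) = 87 − 18.55 = 68.45 dB.
Σ 10^(L/10) = 2.263e+07 → L_total = 10·log₁₀(2.263e+07) = 73.55 dB.

73.5 dB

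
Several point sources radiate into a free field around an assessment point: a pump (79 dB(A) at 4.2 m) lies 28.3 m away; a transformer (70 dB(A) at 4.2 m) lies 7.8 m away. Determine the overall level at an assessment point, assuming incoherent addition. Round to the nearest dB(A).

67 dB(A)

Propagate each source to the receiver with L = L_ref − 20·log₁₀(r/r_ref), then add intensities.
pump: 79 − 20·log₁₀(28.3/4.2) = 79 − 16.57 = 62.43 dB(A).
transformer: 70 − 20·log₁₀(7.8/4.2) = 70 − 5.38 = 64.62 dB(A).
Σ 10^(L/10) = 4.649e+06 → L_total = 10·log₁₀(4.649e+06) = 66.67 dB(A).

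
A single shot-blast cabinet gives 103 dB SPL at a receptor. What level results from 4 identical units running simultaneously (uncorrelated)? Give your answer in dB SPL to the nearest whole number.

109 dB SPL

L_total = L₁ + 10·log₁₀ N for N identical incoherent sources.
L_total = 103 + 10·log₁₀(4) = 103 + 6.021 = 109.02 dB SPL.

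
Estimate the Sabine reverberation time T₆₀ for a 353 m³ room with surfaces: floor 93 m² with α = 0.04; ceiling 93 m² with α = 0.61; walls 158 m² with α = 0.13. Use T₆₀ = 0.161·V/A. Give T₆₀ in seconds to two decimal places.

0.70 s

Total absorption A = 93·0.04 + 93·0.61 + 158·0.13 = 80.99 m² sabins.
T₆₀ = 0.161·V/A = 0.161·353/80.99 = 0.702 s.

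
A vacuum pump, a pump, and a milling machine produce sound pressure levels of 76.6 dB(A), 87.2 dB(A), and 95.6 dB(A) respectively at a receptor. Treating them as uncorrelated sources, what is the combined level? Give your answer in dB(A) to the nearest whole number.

For uncorrelated sources the intensities add, so convert each level to linear form, sum, and take 10·log₁₀ of the total.
Σ 10^(L/10) = 10^(76.6/10) + 10^(87.2/10) + 10^(95.6/10) = 4.201e+09.
L_total = 10·log₁₀(4.201e+09) = 96.23 dB(A).

96 dB(A)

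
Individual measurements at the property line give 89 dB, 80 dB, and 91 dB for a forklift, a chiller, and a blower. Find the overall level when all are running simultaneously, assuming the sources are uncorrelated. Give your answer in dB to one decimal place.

93.3 dB

For uncorrelated sources the intensities add, so convert each level to linear form, sum, and take 10·log₁₀ of the total.
Σ 10^(L/10) = 10^(89/10) + 10^(80/10) + 10^(91/10) = 2.153e+09.
L_total = 10·log₁₀(2.153e+09) = 93.33 dB.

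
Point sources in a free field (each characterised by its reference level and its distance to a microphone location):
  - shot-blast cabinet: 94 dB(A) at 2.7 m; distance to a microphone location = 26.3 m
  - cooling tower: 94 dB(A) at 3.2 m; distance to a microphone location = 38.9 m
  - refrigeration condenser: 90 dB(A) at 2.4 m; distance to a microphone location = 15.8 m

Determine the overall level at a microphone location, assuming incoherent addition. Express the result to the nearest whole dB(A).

78 dB(A)

Apply inverse-square spreading to bring every level to the receiver, then sum 10^(L/10).
shot-blast cabinet: 94 − 20·log₁₀(26.3/2.7) = 94 − 19.77 = 74.23 dB(A).
cooling tower: 94 − 20·log₁₀(38.9/3.2) = 94 − 21.70 = 72.30 dB(A).
refrigeration condenser: 90 − 20·log₁₀(15.8/2.4) = 90 − 16.37 = 73.63 dB(A).
Σ 10^(L/10) = 6.655e+07 → L_total = 10·log₁₀(6.655e+07) = 78.23 dB(A).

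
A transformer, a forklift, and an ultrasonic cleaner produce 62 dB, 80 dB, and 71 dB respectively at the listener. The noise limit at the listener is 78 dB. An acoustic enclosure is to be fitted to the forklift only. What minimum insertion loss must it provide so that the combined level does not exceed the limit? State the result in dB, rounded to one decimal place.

The untreated sources together contribute 10^(62/10) + 10^(71/10) = 1.417e+07, i.e. 71.51 dB.
To meet 78 dB overall, the treated forklift may contribute at most 10^(78/10) − 1.417e+07 = 4.892e+07, i.e. 76.90 dB.
So the forklift must be reduced from 80 to 76.90 dB: IL = 3.10 dB.

3.1 dB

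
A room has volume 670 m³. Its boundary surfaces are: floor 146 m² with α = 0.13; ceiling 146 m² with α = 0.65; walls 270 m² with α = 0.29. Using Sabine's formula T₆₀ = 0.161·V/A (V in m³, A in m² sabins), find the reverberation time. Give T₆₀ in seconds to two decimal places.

0.56 s

Summing Sᵢαᵢ: 146·0.13 + 146·0.65 + 270·0.29 = 192.18 m².
T₆₀ = 0.161 × 670 / 192.18 = 0.561 s.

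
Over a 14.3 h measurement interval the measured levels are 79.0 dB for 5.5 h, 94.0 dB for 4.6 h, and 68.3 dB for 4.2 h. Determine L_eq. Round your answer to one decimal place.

L_eq = 10·log₁₀[(1/T)·Σ tᵢ·10^(Lᵢ/10)] with T = 14.3 h.
Σ tᵢ·10^(Lᵢ/10) = 5.5·10^(79.0/10) + 4.6·10^(94.0/10) + 4.2·10^(68.3/10) = 1.202e+10.
L_eq = 10·log₁₀(1.202e+10/14.3) = 89.25 dB.

89.2 dB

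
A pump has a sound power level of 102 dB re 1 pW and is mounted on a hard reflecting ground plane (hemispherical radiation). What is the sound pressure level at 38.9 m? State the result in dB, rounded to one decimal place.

62.2 dB

The power spreads over a hemisphere of area 2π·r², so L_p = L_w − 10·log₁₀(2π·r²).
2π·r² = 9508 m², 10·log₁₀ of that is 39.781 dB.
L_p = 102 − 39.781 = 62.22 dB.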